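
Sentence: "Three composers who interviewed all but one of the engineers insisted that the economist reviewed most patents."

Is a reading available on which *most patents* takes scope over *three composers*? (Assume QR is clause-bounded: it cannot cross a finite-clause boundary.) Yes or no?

*most patents* is embedded in the finite complement clause *that the economist reviewed most patents*.
Under clause-bounded QR, a quantifier in an embedded finite clause cannot raise into the matrix clause.
*most patents* > *three composers* would require crossing that boundary, which is illicit.

No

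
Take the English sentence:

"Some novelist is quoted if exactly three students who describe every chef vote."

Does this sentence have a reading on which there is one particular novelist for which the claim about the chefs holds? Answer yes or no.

Yes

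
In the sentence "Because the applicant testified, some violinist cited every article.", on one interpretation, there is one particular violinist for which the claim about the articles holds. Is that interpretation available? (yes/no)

Yes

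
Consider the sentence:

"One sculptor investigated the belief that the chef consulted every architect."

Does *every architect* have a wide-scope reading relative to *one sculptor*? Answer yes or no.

No

*every architect* is embedded in the complex NP *the belief that the chef consulted every architect*.
Since the clause is the complement of a nominal head, the CNPC blocks scope extraction.
So *every architect* cannot raise to a position above *one sculptor*.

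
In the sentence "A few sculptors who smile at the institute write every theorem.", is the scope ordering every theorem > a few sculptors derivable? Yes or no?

The RC *who smile at the institute* is an island, but *every theorem* is not inside it — it is the matrix object, a clausemate of *a few sculptors*.
QR within a single clause is free, so the lower quantifier may take scope over the higher one.

Yes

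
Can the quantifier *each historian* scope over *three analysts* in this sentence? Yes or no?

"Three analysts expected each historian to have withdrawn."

The ECM infinitive is scope-transparent — *each historian* is free to raise above *three analysts*.
Clause-internal QR can adjoin the lower DP above the subject, yielding the inverse reading.

Yes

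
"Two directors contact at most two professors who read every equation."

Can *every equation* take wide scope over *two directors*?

The DP *every equation* is contained in the relative clause *who read every equation* modifying *at most two professors*.
Relative clauses block scope extraction: QR cannot target a position outside the modified NP.
Hence only narrow scope for *every equation* (under *two directors*) survives.

No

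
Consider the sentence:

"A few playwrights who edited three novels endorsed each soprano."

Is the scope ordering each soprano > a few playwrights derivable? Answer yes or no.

*each soprano* sits in the matrix clause, not in the relative clause on *a few playwrights*.
Nothing blocks QR of the lower DP to a position above the higher one, so inverse scope is available.

Yes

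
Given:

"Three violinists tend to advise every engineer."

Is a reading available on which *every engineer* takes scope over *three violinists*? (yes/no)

Yes

The matrix predicate is a raising verb, whose infinitival complement is not a scope island — *every engineer* can QR into the matrix clause.
Nothing blocks QR of the lower DP to a position above the higher one, so inverse scope is available.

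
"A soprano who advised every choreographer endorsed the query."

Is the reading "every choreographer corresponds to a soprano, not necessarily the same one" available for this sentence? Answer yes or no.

No

This is the *every choreographer* > *a soprano* reading.
The target quantifier *every choreographer* is part of the relative clause *who advised every choreographer*.
A relative clause is a scope island — quantifier raising cannot cross its boundary.
Hence only narrow scope for *every choreographer* (under *a soprano*) survives.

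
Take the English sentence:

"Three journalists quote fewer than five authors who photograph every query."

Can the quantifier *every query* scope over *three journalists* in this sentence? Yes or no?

Structurally, *every query* is inside the relative clause *who photograph every query* modifying *fewer than five authors*.
QR out of a relative clause is ruled out by the relative-clause island constraint.
*every query* > *three journalists* would require crossing that boundary, which is illicit.

No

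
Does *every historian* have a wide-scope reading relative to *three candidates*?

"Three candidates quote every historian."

Yes

*every historian* is the matrix object and *three candidates* the matrix subject; the two are clausemates.
Since no island is crossed, the inverse ordering is licensed alongside surface scope.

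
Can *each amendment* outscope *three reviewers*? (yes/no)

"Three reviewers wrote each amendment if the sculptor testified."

Yes

Neither queried DP is inside the adjunct, so the adjunct-island constraint does not apply.
No island intervenes, so both surface and inverse scope are derivable.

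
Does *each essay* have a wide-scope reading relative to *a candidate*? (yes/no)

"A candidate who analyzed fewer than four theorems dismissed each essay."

*each essay* sits in the matrix clause, not in the relative clause on *a candidate*.
Ordinary QR to a clause-peripheral position gives the wide-scope LF for the lower DP.
The sentence is scopally ambiguous between *a candidate* > *each essay* and *each essay* > *a candidate*.

Yes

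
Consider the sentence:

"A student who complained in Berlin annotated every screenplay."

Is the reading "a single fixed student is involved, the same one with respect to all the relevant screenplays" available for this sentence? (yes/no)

This is the *a student* > *every screenplay* reading.
Surface scope (*a student* > *every screenplay*) is always derivable; islands only block QR, not in-situ interpretation.

Yes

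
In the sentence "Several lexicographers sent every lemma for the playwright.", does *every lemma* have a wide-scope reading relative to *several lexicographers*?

Yes

*every lemma* and *several lexicographers* are in the same minimal clause.
Clause-internal QR can adjoin the lower DP above the subject, yielding the inverse reading.
Both orderings are possible: *several lexicographers* > *every lemma* and *every lemma* > *several lexicographers*.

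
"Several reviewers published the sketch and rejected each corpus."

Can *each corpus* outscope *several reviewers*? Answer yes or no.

*each corpus* sits inside one conjunct of the coordinate structure (*rejected each corpus*).
Asymmetric QR out of one conjunct violates the Coordinate Structure Constraint.
*each corpus* > *several reviewers* would require crossing that boundary, which is illicit.

No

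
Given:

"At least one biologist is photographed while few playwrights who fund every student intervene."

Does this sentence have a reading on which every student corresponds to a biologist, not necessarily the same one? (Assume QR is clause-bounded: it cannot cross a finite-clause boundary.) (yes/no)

This is the *every student* > *at least one biologist* reading.
*every student* sits inside the relative clause *who fund every student*, which is itself inside the adjunct *while few playwrights who fund every student intervene*.
Two island boundaries intervene — the relative clause and the adjunct. Either alone would block QR.
The inverse ordering *every student* > *at least one biologist* is therefore underivable.
(Only the surface reading survives: one fixed biologist with respect to all the relevant students.)

No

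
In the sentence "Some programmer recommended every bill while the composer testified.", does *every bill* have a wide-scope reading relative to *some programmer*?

*every bill* is a matrix argument; the adjunct is an island but the target quantifier is outside it.
With no island boundary between them, the object can take inverse scope over the subject via ordinary QR within the clause.
So *every bill* > *some programmer* is among the available readings.

Yes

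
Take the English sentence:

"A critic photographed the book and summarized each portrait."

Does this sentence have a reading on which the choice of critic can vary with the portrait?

The paraphrase describes the scope ordering *each portrait* > *a critic*.
The target quantifier *each portrait* is part of one conjunct of the coordinate structure (*summarized each portrait*).
Coordinate structures are islands for non-across-the-board movement, QR included.
There is no licit LF on which *each portrait* c-commands *a critic*.

No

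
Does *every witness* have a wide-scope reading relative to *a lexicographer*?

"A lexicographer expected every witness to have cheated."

*every witness* is the subject of an ECM infinitive — the infinitival complement of an ECM verb is not a scope island, so *every witness* can raise into the matrix clause.
With no island boundary between them, the object can take inverse scope over the subject via ordinary QR within the clause.
Both orderings are possible: *a lexicographer* > *every witness* and *every witness* > *a lexicographer*.

Yes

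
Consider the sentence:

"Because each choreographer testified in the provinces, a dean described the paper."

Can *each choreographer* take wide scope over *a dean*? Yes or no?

*each choreographer* occurs within the adjunct clause *because each choreographer testified in the provinces*.
Since the clause is an adjunct (not a complement), the Adjunct Condition blocks QR across its edge.
*each choreographer* > *a dean* would require crossing that boundary, which is illicit.

No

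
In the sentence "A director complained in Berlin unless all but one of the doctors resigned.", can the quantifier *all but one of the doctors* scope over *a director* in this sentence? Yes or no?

No

Structurally, *all but one of the doctors* is inside the adjunct clause *unless all but one of the doctors resigned*.
Scope out of an adjunct clause is unavailable: QR respects the adjunct-island constraint.
Hence only narrow scope for *all but one of the doctors* (under *a director*) survives.
(Only the surface reading survives: one fixed director with respect to all the relevant doctors.)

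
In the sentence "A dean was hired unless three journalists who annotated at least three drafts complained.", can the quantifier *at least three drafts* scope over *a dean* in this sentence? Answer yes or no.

The target quantifier *at least three drafts* is part of the relative clause *who annotated at least three drafts*, which is itself inside the adjunct *unless three journalists who annotated at least three drafts complained*.
The quantifier would have to escape first the RC and then the adjunct — two independent island violations.
So *at least three drafts* cannot raise to a position above *a dean*.
(Only the surface reading survives: one fixed dean with respect to all the relevant drafts.)

No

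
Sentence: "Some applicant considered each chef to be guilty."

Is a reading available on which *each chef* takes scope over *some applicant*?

ECM infinitives lack a CP barrier, so *each chef* can QR over the matrix subject *some applicant*.
With no island boundary between them, the object can take inverse scope over the subject via ordinary QR within the clause.
Both orderings are possible: *some applicant* > *each chef* and *each chef* > *some applicant*.

Yes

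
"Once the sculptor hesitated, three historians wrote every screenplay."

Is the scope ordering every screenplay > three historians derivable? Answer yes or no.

The adjunct clause does not contain *every screenplay*, which is the matrix object.
Ordinary QR to a clause-peripheral position gives the wide-scope LF for the lower DP.

Yes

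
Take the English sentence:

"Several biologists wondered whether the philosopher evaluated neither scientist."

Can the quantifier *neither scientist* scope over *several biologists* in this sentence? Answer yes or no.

No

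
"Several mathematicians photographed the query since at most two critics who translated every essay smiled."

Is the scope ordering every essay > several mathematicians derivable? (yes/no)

The target quantifier *every essay* is part of the relative clause *who translated every essay*, which is itself inside the adjunct *since at most two critics who translated every essay smiled*.
Both the relative clause and the enclosing adjunct are scope islands; QR cannot cross either.
So *every essay* cannot raise to a position above *several mathematicians*.

No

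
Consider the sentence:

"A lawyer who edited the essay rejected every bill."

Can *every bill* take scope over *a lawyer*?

Yes

*every bill* is a matrix argument; only *a lawyer* is modified by the relative clause *who edited the essay*, so the RC island is irrelevant to the target quantifier.
No island intervenes, so both surface and inverse scope are derivable.
So *every bill* > *a lawyer* is among the available readings.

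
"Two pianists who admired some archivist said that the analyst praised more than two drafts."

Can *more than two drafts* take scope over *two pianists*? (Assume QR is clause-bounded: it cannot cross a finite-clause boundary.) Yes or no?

No

*more than two drafts* occurs within the finite complement clause *that the analyst praised more than two drafts*.
Finite CP is the ceiling for QR here, by assumption.
*more than two drafts* > *two pianists* would require crossing that boundary, which is illicit.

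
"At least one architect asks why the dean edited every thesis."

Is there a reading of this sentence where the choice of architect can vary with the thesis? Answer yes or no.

No

The paraphrase describes the scope ordering *every thesis* > *at least one architect*.
The target quantifier *every thesis* is part of the embedded question *why the dean edited every thesis*.
Embedded questions are wh-islands: a quantifier inside an indirect question cannot QR into the matrix clause.
There is no licit LF on which *every thesis* c-commands *at least one architect*.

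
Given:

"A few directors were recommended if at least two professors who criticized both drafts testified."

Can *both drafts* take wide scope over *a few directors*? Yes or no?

No

The target quantifier *both drafts* is part of the relative clause *who criticized both drafts*, which is itself inside the adjunct *if at least two professors who criticized both drafts testified*.
Both the relative clause and the enclosing adjunct are scope islands; QR cannot cross either.
So *both drafts* cannot raise to a position above *a few directors*.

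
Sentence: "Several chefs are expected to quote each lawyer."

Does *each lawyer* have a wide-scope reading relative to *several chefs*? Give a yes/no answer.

Raising constructions are monoclausal for scope purposes; *each lawyer* is not separated from *several chefs* by any island.
No island intervenes, so both surface and inverse scope are derivable.
Both orderings are possible: *several chefs* > *each lawyer* and *each lawyer* > *several chefs*.

Yes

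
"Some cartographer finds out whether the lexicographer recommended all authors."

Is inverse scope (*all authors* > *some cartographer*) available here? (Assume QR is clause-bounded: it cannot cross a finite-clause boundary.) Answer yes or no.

Structurally, *all authors* is inside the embedded question *whether the lexicographer recommended all authors*.
Embedded wh-clauses are opaque for QR, so the quantifier stays inside the question.
*all authors* is confined to the island and cannot take scope over *some cartographer*.

No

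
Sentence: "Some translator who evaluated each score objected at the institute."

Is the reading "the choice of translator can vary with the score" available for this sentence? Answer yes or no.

That reading corresponds to *each score* > *some translator*.
*each score* sits inside the relative clause *who evaluated each score*.
Relative clauses block scope extraction: QR cannot target a position outside the modified NP.
There is no licit LF on which *each score* c-commands *some translator*.

No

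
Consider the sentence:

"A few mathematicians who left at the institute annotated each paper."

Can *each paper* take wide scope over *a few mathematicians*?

The relative clause *who left at the institute* modifies *a few mathematicians*, but *each paper* is not inside that relative clause — it is an argument of the matrix verb.
With no island boundary between them, the object can take inverse scope over the subject via ordinary QR within the clause.
So *each paper* > *a few mathematicians* is among the available readings.

Yes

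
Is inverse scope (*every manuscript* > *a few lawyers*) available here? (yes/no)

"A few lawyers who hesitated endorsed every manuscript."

Yes

The RC *who hesitated* is an island, but *every manuscript* is not inside it — it is the matrix object, a clausemate of *a few lawyers*.
Clause-internal QR can adjoin the lower DP above the subject, yielding the inverse reading.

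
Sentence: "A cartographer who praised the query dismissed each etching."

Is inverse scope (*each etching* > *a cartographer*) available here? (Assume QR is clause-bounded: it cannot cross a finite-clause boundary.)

*each etching* sits in the matrix clause, not in the relative clause on *a cartographer*.
Ordinary QR to a clause-peripheral position gives the wide-scope LF for the lower DP.

Yes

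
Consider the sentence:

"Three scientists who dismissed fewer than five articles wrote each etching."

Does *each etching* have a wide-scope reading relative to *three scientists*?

*each etching* sits in the matrix clause, not in the relative clause on *three scientists*.
Nothing blocks QR of the lower DP to a position above the higher one, so inverse scope is available.

Yes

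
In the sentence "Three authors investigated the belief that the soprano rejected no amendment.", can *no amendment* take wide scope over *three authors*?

No

*no amendment* occurs within the complex NP *the belief that the soprano rejected no amendment*.
The Complex NP Constraint bars QR out of the complement clause of a noun.
So *no amendment* cannot raise high enough to outscope *three authors*; only the surface ordering *three authors* > *no amendment* is available.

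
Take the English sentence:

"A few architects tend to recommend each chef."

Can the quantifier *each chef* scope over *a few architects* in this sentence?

Yes

*each chef* is inside a raising infinitive, which is transparent to QR (no CP barrier), so it behaves as a matrix argument.
Ordinary QR to a clause-peripheral position gives the wide-scope LF for the lower DP.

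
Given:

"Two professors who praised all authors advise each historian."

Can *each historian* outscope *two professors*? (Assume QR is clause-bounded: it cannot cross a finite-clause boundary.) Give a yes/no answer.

Yes

*each historian* sits in the matrix clause, not in the relative clause on *two professors*.
QR within a single clause is free, so the lower quantifier may take scope over the higher one.
So *each historian* > *two professors* is among the available readings.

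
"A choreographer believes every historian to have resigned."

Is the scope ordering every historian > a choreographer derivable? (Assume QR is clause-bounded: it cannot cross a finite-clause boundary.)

Yes

ECM infinitives lack a CP barrier, so *every historian* can QR over the matrix subject *a choreographer*.
Since no island is crossed, the inverse ordering is licensed alongside surface scope.
Both orderings are possible: *a choreographer* > *every historian* and *every historian* > *a choreographer*.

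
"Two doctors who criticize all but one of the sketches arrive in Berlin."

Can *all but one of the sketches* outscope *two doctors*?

No

Structurally, *all but one of the sketches* is inside the relative clause *who criticize all but one of the sketches*.
Quantifiers inside a relative clause are trapped there; the RC boundary blocks QR.
So the wide-scope reading for *all but one of the sketches* is blocked.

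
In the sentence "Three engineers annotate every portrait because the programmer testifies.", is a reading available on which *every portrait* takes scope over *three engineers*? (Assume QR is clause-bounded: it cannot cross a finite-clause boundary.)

Yes

Neither queried DP is inside the adjunct, so the adjunct-island constraint does not apply.
QR within a single clause is free, so the lower quantifier may take scope over the higher one.
The sentence is scopally ambiguous between *three engineers* > *every portrait* and *every portrait* > *three engineers*.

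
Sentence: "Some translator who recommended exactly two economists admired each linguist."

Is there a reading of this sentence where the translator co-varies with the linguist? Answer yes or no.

Yes

This is the *each linguist* > *some translator* reading.
*each linguist* sits in the matrix clause, not in the relative clause on *some translator*.
Nothing blocks QR of the lower DP to a position above the higher one, so inverse scope is available.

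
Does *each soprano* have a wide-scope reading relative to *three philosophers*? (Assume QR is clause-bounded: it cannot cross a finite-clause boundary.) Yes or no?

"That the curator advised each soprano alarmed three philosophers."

No

*each soprano* sits inside the sentential subject *that the curator advised each soprano*.
Subjects — clausal subjects included — are islands for extraction, and QR is no exception.
*each soprano* > *three philosophers* would require crossing that boundary, which is illicit.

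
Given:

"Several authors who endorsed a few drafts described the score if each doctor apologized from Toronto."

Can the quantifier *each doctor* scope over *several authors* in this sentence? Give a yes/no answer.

*each doctor* occurs within the adjunct clause *if each doctor apologized from Toronto*.
The adjunct-island constraint bars QR out of an adverbial clause.
There is no licit LF on which *each doctor* c-commands *several authors*.

No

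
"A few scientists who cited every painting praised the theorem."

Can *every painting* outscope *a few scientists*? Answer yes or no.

No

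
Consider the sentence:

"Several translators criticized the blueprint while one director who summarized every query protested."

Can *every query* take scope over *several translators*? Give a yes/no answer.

No

*every query* sits inside the relative clause *who summarized every query*, which is itself inside the adjunct *while one director who summarized every query protested*.
Both the relative clause and the enclosing adjunct are scope islands; QR cannot cross either.
There is no licit LF on which *every query* c-commands *several translators*.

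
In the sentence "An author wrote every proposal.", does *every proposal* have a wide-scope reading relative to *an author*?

Yes

*every proposal* and *an author* are in the same minimal clause.
Ordinary QR to a clause-peripheral position gives the wide-scope LF for the lower DP.
The sentence is scopally ambiguous between *an author* > *every proposal* and *every proposal* > *an author*.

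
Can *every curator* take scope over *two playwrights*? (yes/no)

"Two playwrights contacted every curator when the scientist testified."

The adjunct clause does not contain *every curator*, which is the matrix object.
With no island boundary between them, the object can take inverse scope over the subject via ordinary QR within the clause.
The sentence is scopally ambiguous between *two playwrights* > *every curator* and *every curator* > *two playwrights*.

Yes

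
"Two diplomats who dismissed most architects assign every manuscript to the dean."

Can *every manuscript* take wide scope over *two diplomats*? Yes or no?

The relative clause *who dismissed most architects* modifies *two diplomats*, but *every manuscript* is not inside that relative clause — it is an argument of the matrix verb.
With no island boundary between them, the object can take inverse scope over the subject via ordinary QR within the clause.
Both orderings are possible: *two diplomats* > *every manuscript* and *every manuscript* > *two diplomats*.

Yes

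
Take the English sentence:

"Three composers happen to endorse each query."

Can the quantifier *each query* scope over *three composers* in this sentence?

Yes

The matrix predicate is a raising verb, whose infinitival complement is not a scope island — *each query* can QR into the matrix clause.
With no island boundary between them, the object can take inverse scope over the subject via ordinary QR within the clause.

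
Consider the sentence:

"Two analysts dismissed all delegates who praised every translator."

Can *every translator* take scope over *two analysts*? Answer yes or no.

The target quantifier *every translator* is part of the relative clause *who praised every translator* modifying *all delegates*.
A relative clause is a scope island — quantifier raising cannot cross its boundary.
*every translator* > *two analysts* would require crossing that boundary, which is illicit.

No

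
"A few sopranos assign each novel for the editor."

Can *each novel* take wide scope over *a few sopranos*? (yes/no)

Both DPs are arguments of the same predicate; there is no clause or island boundary between them.
Ordinary QR to a clause-peripheral position gives the wide-scope LF for the lower DP.

Yes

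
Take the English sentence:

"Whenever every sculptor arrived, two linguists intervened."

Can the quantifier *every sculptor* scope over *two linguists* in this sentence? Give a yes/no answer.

*every sculptor* sits inside the adjunct clause *whenever every sculptor arrived*.
Adverbial clauses are not L-marked, so they are barriers for QR — the quantifier cannot escape the adjunct.
*every sculptor* > *two linguists* would require crossing that boundary, which is illicit.

No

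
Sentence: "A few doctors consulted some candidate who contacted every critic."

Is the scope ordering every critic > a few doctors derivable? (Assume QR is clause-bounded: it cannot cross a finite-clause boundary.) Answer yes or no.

*every critic* sits inside the relative clause *who contacted every critic* modifying *some candidate*.
QR out of a relative clause is ruled out by the relative-clause island constraint.
The inverse ordering *every critic* > *a few doctors* is therefore underivable.

No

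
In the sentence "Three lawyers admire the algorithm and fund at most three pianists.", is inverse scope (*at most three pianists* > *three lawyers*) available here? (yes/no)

*at most three pianists* occurs within one conjunct of the coordinate structure (*fund at most three pianists*).
QR out of a conjunct would have to apply non-ATB, which the CSC forbids.
*at most three pianists* > *three lawyers* would require crossing that boundary, which is illicit.

No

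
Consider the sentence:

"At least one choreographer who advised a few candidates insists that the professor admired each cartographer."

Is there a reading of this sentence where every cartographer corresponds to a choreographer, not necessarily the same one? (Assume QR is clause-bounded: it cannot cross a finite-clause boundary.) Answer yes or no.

No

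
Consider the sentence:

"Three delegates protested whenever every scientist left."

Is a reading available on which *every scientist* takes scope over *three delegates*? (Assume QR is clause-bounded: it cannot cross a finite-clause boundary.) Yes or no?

*every scientist* is embedded in the adjunct clause *whenever every scientist left*.
Adjunct clauses are scope islands: a quantifier inside an adjunct cannot raise into the matrix clause.
So *every scientist* cannot raise to a position above *three delegates*.

No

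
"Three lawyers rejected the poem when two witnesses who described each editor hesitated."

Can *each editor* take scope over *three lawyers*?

No

*each editor* sits inside the relative clause *who described each editor*, which is itself inside the adjunct *when two witnesses who described each editor hesitated*.
Nested islands: the RC island is itself inside an adjunct island, so wide scope is doubly excluded.
So *each editor* cannot raise to a position above *three lawyers*.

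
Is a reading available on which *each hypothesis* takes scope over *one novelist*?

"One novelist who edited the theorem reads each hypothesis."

Yes

The relative clause *who edited the theorem* modifies *one novelist*, but *each hypothesis* is not inside that relative clause — it is an argument of the matrix verb.
Since no island is crossed, the inverse ordering is licensed alongside surface scope.
Both orderings are possible: *one novelist* > *each hypothesis* and *each hypothesis* > *one novelist*.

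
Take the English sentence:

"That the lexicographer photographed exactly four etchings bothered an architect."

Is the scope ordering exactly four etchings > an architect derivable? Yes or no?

The DP *exactly four etchings* is contained in the sentential subject *that the lexicographer photographed exactly four etchings*.
Sentential subjects are islands: a quantifier inside the subject clause cannot raise over the matrix predicate.
So the wide-scope reading for *exactly four etchings* is blocked.

No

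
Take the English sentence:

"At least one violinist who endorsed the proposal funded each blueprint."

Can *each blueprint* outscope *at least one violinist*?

*each blueprint* sits in the matrix clause, not in the relative clause on *at least one violinist*.
Since no island is crossed, the inverse ordering is licensed alongside surface scope.

Yes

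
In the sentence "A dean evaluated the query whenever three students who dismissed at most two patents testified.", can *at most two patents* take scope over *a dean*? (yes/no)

*at most two patents* is embedded in the relative clause *who dismissed at most two patents*, which is itself inside the adjunct *whenever three students who dismissed at most two patents testified*.
The quantifier would have to escape first the RC and then the adjunct — two independent island violations.
There is no licit LF on which *at most two patents* c-commands *a dean*.

No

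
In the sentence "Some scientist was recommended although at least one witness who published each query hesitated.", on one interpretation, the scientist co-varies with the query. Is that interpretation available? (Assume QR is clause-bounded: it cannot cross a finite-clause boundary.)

The described interpretation is the *each query* > *some scientist* scoping.
*each query* occurs within the relative clause *who published each query*, which is itself inside the adjunct *although at least one witness who published each query hesitated*.
Two island boundaries intervene — the relative clause and the adjunct. Either alone would block QR.
*each query* > *some scientist* would require crossing that boundary, which is illicit.

No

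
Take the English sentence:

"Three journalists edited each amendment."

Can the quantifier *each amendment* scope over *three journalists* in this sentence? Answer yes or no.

*each amendment* is the matrix object and *three journalists* the matrix subject; the two are clausemates.
Since no island is crossed, the inverse ordering is licensed alongside surface scope.

Yes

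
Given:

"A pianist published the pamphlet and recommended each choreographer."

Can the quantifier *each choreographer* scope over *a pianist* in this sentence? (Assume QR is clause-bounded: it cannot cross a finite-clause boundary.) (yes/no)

*each choreographer* occurs within one conjunct of the coordinate structure (*recommended each choreographer*).
The Coordinate Structure Constraint blocks movement (including QR) out of a single conjunct.
So *each choreographer* cannot raise to a position above *a pianist*.
(Only the surface reading survives: one fixed pianist with respect to all the relevant choreographers.)

No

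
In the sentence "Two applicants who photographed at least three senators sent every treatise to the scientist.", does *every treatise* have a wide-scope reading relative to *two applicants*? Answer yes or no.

Although the sentence contains a relative clause (*who photographed at least three senators*), *every treatise* is outside it, in the matrix VP.
QR within a single clause is free, so the lower quantifier may take scope over the higher one.

Yes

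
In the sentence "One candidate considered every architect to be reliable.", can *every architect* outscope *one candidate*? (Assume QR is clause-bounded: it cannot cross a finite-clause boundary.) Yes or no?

*every architect* is the subject of an ECM infinitive — the infinitival complement of an ECM verb is not a scope island, so *every architect* can raise into the matrix clause.
QR within a single clause is free, so the lower quantifier may take scope over the higher one.
Both orderings are possible: *one candidate* > *every architect* and *every architect* > *one candidate*.

Yes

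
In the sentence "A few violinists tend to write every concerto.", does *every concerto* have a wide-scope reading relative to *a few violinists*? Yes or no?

*every concerto* is the object of the infinitival complement of a raising predicate; raising infinitives are transparent for QR, so the two DPs are in effect clausemates.
Since no island is crossed, the inverse ordering is licensed alongside surface scope.

Yes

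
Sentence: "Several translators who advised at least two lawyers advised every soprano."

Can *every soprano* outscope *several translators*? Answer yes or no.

Yes

Although the sentence contains a relative clause (*who advised at least two lawyers*), *every soprano* is outside it, in the matrix VP.
Clause-internal QR can adjoin the lower DP above the subject, yielding the inverse reading.
The sentence is scopally ambiguous between *several translators* > *every soprano* and *every soprano* > *several translators*.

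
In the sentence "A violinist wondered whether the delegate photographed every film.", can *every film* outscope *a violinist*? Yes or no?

No

*every film* is embedded in the embedded question *whether the delegate photographed every film*.
Embedded questions are wh-islands: a quantifier inside an indirect question cannot QR into the matrix clause.
So *every film* cannot raise high enough to outscope *a violinist*; only the surface ordering *a violinist* > *every film* is available.
(Only the surface reading survives: one fixed violinist with respect to all the relevant films.)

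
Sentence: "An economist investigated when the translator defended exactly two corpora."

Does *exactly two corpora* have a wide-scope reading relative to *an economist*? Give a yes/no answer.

No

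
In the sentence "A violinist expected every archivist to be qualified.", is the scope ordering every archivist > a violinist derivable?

Yes

*every archivist* is the subject of an ECM infinitive — the infinitival complement of an ECM verb is not a scope island, so *every archivist* can raise into the matrix clause.
QR within a single clause is free, so the lower quantifier may take scope over the higher one.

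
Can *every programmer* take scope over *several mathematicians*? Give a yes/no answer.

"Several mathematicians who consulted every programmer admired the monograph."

No

Structurally, *every programmer* is inside the relative clause *who consulted every programmer*.
A relative clause is a scope island — quantifier raising cannot cross its boundary.
*every programmer* > *several mathematicians* would require crossing that boundary, which is illicit.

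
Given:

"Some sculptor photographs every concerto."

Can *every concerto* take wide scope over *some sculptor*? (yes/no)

Yes

*some sculptor* and *every concerto* are co-arguments of the matrix verb, with nothing but a clause-internal boundary between them.
QR within a single clause is free, so the lower quantifier may take scope over the higher one.
The sentence is scopally ambiguous between *some sculptor* > *every concerto* and *every concerto* > *some sculptor*.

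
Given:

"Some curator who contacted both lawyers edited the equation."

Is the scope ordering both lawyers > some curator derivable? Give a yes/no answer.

No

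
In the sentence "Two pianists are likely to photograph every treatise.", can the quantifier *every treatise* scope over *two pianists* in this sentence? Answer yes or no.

Yes

Infinitival complements of raising predicates do not block QR; *every treatise* and *two pianists* are effectively clausemates.
QR within a single clause is free, so the lower quantifier may take scope over the higher one.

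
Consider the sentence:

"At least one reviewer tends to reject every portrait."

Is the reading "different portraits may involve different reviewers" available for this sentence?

The described interpretation is the *every portrait* > *at least one reviewer* scoping.
Infinitival complements of raising predicates do not block QR; *every portrait* and *at least one reviewer* are effectively clausemates.
Since no island is crossed, the inverse ordering is licensed alongside surface scope.

Yes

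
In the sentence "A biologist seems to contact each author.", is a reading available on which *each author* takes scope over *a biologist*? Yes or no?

*each author* is inside a raising infinitive, which is transparent to QR (no CP barrier), so it behaves as a matrix argument.
With no island boundary between them, the object can take inverse scope over the subject via ordinary QR within the clause.

Yes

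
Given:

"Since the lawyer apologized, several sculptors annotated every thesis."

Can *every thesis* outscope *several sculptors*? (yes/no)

Neither queried DP is inside the adjunct, so the adjunct-island constraint does not apply.
No island intervenes, so both surface and inverse scope are derivable.

Yes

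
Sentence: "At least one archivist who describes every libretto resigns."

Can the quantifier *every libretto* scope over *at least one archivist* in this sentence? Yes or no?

No

*every libretto* sits inside the relative clause *who describes every libretto*.
The relative clause forms an island for QR, so the quantifier is confined to the head noun's restrictor.
So *every libretto* cannot raise high enough to outscope *at least one archivist*; only the surface ordering *at least one archivist* > *every libretto* is available.
(Only the surface reading survives: one fixed archivist with respect to all the relevant librettos.)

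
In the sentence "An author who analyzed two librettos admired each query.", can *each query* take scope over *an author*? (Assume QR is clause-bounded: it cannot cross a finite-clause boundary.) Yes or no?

The relative clause *who analyzed two librettos* modifies *an author*, but *each query* is not inside that relative clause — it is an argument of the matrix verb.
With no island boundary between them, the object can take inverse scope over the subject via ordinary QR within the clause.

Yes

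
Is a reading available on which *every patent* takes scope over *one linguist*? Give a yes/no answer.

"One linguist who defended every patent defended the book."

*every patent* is embedded in the relative clause *who defended every patent*.
Quantifiers inside a relative clause are trapped there; the RC boundary blocks QR.
Hence only narrow scope for *every patent* (under *one linguist*) survives.

No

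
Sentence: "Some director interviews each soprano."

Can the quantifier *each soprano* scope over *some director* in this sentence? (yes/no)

*each soprano* and *some director* are in the same minimal clause.
Clause-internal QR can adjoin the lower DP above the subject, yielding the inverse reading.

Yes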